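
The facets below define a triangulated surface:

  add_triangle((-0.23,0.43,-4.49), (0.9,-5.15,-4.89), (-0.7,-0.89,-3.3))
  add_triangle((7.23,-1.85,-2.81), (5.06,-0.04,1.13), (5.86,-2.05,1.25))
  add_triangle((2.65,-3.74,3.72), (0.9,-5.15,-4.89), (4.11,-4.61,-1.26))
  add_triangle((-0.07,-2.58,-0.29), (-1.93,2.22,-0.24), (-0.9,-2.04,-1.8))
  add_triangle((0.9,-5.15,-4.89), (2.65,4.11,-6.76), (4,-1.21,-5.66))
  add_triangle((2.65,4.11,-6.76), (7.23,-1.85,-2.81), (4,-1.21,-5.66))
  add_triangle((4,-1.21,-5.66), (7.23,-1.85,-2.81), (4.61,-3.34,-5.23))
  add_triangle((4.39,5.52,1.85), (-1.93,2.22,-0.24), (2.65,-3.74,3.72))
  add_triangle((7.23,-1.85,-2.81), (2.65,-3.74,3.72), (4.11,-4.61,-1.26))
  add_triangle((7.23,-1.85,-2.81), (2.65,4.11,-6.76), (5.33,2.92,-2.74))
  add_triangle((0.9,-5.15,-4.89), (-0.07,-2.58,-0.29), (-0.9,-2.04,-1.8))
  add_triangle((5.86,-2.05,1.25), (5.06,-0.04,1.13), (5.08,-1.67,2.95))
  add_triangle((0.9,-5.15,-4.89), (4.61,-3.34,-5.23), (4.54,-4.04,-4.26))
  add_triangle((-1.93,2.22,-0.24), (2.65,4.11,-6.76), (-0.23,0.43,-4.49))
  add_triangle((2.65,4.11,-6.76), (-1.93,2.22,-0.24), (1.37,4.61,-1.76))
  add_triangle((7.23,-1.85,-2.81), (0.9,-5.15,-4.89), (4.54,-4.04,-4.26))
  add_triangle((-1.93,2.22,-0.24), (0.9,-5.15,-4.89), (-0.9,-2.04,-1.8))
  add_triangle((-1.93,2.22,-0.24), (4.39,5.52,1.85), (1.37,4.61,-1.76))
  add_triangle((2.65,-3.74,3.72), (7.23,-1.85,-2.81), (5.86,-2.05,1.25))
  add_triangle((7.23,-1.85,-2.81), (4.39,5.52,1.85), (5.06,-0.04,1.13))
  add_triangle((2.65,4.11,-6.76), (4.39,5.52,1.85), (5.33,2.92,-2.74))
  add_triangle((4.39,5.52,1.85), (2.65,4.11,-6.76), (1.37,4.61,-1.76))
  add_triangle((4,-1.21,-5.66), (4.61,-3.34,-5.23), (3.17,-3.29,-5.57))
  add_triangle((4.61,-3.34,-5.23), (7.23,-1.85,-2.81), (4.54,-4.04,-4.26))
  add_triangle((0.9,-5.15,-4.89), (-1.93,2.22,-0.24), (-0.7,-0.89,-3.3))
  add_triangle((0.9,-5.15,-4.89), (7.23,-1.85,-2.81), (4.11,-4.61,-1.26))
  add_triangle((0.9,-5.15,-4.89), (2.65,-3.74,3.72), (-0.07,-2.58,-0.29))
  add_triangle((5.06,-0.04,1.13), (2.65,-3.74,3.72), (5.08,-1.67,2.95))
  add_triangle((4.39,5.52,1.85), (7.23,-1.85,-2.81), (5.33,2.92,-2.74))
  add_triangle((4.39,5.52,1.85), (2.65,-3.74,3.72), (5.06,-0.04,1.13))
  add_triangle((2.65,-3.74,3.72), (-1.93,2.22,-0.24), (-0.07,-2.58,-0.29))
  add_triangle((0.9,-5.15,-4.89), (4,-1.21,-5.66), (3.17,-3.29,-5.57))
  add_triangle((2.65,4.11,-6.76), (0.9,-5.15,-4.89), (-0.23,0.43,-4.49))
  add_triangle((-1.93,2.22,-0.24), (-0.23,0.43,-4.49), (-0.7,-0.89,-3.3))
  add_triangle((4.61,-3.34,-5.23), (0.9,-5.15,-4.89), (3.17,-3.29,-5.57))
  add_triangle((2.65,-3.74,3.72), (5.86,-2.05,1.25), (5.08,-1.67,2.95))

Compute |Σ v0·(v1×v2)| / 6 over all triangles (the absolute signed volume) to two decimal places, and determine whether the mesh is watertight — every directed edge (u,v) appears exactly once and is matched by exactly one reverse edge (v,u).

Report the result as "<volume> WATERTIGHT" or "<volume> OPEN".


361.76 WATERTIGHT

Per-triangle v0·(v1×v2)/6:
  t1: +3.2707
  t2: +7.3879
  t3: +15.2812
  t4: +1.1664
  t5: +21.6308
  t6: +24.9741
  t7: +9.9148
  t8: +11.8175
  t9: +19.1220
  t10: +25.7219
  t11: +2.2680
  t12: +3.1485
  t13: +5.3094
  t14: +9.8953
  t15: +9.6619
  t16: -0.9532
  t17: +2.7136
  t18: +9.1579
  t19: +9.8641
  t20: +19.4121
  t21: +24.6339
  t22: +15.3100
  t23: +3.4161
  t24: +5.4288
  t25: +1.5251
  t26: +21.4676
  t27: +6.9517
  t28: -1.3945
  t29: +23.7083
  t30: +17.3814
  t31: +2.9642
  t32: +2.0938
  t33: +15.5786
  t34: +2.6037
  t35: +3.8681
  t36: +5.4576
Σ = +361.7591 → |volume| = 361.76

Directed edges: 108 total, each appears once with its reverse present → watertight.


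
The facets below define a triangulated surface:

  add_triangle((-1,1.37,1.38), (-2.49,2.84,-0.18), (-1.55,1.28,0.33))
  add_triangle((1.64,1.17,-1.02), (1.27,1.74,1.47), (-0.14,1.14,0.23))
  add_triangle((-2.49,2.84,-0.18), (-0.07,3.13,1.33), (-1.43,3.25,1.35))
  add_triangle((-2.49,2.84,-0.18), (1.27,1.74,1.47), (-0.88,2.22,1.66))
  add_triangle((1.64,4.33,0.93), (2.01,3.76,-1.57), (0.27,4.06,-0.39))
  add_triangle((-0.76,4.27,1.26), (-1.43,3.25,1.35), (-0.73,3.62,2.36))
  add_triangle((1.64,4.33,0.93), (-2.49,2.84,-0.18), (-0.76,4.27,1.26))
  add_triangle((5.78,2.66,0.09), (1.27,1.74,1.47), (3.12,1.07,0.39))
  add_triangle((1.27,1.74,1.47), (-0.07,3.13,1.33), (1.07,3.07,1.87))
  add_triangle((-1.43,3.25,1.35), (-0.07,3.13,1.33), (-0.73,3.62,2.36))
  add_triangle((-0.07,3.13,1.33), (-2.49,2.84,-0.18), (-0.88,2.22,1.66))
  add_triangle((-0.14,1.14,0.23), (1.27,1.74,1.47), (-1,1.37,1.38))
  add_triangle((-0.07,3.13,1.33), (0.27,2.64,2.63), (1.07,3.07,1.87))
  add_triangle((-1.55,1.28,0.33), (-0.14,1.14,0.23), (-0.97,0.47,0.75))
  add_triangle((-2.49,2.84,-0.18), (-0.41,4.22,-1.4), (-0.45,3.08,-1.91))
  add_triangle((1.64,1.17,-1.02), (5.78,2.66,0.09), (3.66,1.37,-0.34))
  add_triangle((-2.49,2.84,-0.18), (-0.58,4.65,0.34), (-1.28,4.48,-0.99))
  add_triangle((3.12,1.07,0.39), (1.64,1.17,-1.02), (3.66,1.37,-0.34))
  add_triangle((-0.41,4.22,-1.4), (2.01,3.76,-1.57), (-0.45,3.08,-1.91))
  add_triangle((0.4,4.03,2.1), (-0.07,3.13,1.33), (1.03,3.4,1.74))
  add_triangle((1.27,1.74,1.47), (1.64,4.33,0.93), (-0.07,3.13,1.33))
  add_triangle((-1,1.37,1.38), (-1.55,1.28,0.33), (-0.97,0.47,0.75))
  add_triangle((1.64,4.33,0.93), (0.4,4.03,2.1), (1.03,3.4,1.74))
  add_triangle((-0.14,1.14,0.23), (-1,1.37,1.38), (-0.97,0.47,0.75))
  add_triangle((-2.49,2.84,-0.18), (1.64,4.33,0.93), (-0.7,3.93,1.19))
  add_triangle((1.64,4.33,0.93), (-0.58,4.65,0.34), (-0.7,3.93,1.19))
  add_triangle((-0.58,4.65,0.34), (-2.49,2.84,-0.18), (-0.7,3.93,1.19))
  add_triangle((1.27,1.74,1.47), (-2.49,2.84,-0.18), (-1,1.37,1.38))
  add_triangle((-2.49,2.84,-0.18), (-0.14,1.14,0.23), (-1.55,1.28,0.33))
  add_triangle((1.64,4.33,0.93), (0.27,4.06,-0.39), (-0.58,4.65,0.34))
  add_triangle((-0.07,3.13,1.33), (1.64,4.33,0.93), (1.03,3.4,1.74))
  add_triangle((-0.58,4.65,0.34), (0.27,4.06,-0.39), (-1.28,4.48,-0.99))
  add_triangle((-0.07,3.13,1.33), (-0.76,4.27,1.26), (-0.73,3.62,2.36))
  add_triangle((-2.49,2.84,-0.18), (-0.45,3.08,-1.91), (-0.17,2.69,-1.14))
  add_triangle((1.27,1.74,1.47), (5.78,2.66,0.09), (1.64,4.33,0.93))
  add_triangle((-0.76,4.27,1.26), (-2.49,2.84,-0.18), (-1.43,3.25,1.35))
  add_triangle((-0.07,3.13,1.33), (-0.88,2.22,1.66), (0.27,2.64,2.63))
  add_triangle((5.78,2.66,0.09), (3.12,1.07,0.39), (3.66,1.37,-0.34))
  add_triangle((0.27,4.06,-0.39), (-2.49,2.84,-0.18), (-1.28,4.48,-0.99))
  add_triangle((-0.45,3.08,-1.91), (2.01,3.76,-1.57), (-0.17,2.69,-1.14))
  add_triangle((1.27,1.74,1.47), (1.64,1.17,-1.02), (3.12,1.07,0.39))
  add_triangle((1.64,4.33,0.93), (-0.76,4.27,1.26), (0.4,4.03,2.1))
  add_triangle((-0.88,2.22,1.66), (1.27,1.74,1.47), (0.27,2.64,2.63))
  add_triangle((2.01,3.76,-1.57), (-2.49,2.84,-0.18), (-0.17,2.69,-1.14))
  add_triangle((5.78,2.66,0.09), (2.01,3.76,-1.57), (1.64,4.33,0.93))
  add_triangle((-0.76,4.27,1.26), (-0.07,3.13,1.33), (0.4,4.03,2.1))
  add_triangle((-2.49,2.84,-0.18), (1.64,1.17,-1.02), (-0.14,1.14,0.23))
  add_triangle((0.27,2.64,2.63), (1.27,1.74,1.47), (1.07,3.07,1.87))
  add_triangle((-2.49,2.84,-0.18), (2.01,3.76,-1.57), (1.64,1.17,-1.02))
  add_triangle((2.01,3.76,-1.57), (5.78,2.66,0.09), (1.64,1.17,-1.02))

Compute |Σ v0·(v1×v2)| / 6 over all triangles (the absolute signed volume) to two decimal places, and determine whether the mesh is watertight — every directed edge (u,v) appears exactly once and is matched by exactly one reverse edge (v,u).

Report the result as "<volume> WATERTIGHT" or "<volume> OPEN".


Per-triangle v0·(v1×v2)/6:
  t1: +0.3361
  t2: -0.7333
  t3: -0.9427
  t4: -1.5851
  t5: +2.7088
  t6: +0.7590
  t7: +2.2376
  t8: +0.8912
  t9: -0.0479
  t10: -0.5924
  t11: +1.5079
  t12: -0.4879
  t13: +0.7988
  t14: -0.1609
  t15: +1.4639
  t16: +0.4754
  t17: +1.9642
  t18: -0.1788
  t19: +1.5181
  t20: -0.1481
  t21: +1.2833
  t22: +0.1762
  t23: +0.5912
  t24: -0.0878
  t25: -2.1378
  t26: +1.6248
  t27: +1.5571
  t28: +1.7905
  t29: -0.2285
  t30: +1.5296
  t31: -0.7925
  t32: +1.1767
  t33: +0.4726
  t34: -0.7436
  t35: +3.9880
  t36: +1.1691
  t37: +0.7763
  t38: +0.2433
  t39: -1.1136
  t40: -0.6067
  t41: -1.2452
  t42: +1.8391
  t43: -0.3933
  t44: -1.0557
  t45: +7.9853
  t46: +0.0074
  t47: -0.7662
  t48: +0.4834
  t49: +0.6954
  t50: +2.2148
Σ = +30.2172 → |volume| = 30.22

Directed edges: 150 total; 4 unmatched, e.g. (2.01,3.76,-1.57)→(0.27,4.06,-0.39) → open.

30.22 OPEN


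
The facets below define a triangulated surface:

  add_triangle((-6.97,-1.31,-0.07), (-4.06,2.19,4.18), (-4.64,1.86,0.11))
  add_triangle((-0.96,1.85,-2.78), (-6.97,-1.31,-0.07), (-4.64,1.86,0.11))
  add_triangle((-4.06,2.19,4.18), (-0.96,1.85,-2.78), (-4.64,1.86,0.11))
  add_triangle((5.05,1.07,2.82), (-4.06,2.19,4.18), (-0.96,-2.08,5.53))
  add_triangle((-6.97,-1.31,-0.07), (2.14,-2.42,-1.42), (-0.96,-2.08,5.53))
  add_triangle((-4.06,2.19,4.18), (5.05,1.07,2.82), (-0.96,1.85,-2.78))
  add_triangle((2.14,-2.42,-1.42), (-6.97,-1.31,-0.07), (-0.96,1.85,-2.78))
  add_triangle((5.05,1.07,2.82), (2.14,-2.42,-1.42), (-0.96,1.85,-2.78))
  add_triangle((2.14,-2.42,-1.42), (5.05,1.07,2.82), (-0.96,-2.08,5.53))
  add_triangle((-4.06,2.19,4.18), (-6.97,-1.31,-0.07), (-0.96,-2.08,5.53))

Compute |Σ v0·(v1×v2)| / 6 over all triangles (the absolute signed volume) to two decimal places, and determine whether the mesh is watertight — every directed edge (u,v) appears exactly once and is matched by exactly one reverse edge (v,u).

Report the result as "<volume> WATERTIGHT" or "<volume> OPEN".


161.42 WATERTIGHT

Per-triangle v0·(v1×v2)/6:
  t1: +12.8585
  t2: +9.1618
  t3: +5.8464
  t4: +25.7564
  t5: +21.3424
  t6: +16.9033
  t7: +12.4826
  t8: +9.9463
  t9: +18.8009
  t10: +28.3175
Σ = +161.4162 → |volume| = 161.42

Directed edges: 30 total, each appears once with its reverse present → watertight.


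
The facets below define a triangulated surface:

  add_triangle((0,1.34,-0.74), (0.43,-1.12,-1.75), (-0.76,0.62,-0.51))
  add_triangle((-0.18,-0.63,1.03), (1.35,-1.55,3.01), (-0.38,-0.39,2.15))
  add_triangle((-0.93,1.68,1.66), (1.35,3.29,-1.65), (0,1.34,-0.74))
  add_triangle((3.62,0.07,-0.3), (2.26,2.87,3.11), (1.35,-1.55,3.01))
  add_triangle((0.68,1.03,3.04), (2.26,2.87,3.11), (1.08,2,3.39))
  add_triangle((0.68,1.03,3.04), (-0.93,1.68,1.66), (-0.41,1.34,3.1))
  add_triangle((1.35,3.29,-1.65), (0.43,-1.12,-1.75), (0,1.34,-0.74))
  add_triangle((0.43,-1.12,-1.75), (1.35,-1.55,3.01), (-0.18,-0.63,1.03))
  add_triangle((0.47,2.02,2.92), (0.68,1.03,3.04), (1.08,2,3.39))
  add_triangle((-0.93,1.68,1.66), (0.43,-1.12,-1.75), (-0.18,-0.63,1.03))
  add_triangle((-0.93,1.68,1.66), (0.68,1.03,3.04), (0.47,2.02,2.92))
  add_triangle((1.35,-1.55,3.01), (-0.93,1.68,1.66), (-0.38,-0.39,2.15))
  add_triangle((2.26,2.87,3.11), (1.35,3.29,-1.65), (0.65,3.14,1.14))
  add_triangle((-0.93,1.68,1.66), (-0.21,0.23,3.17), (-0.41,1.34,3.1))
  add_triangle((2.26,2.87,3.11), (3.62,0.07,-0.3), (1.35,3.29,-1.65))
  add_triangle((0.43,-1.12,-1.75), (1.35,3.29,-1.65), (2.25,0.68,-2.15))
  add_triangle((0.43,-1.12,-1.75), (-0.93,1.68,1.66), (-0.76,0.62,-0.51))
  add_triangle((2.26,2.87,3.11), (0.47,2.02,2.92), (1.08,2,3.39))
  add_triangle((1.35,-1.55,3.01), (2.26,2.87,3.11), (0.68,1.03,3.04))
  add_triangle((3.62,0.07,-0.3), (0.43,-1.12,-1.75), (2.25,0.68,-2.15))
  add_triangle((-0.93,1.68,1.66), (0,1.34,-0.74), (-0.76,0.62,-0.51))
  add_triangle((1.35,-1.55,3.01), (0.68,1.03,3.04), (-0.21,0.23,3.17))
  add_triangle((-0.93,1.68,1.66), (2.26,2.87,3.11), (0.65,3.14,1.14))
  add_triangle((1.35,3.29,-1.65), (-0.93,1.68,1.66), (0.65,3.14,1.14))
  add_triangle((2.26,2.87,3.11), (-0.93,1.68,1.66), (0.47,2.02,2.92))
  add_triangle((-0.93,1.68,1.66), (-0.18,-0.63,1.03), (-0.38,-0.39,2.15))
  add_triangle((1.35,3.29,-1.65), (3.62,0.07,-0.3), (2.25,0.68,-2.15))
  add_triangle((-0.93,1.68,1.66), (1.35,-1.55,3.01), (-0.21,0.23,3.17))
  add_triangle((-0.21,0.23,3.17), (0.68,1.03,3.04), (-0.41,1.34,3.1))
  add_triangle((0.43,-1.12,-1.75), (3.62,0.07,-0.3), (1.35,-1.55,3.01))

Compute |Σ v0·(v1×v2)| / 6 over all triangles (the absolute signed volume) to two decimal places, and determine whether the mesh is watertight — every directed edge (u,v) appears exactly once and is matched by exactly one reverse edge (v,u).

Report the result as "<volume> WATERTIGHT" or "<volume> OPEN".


Per-triangle v0·(v1×v2)/6:
  t1: +0.4181
  t2: +0.2981
  t3: +0.8149
  t4: +8.4589
  t5: +0.3788
  t6: +0.4338
  t7: +0.7301
  t8: +0.7116
  t9: +0.2470
  t10: +0.1832
  t11: +0.5758
  t12: +1.1070
  t13: +3.2038
  t14: +0.3145
  t15: +9.1159
  t16: +1.6160
  t17: -0.0154
  t18: +0.4824
  t19: +2.6596
  t20: +1.9950
  t21: +0.4740
  t22: +1.4861
  t23: +2.2984
  t24: +1.5345
  t25: +0.8739
  t26: +0.0996
  t27: +3.2760
  t28: -0.5105
  t29: +0.6068
  t30: +3.7554
Σ = +47.6233 → |volume| = 47.62

Directed edges: 90 total, each appears once with its reverse present → watertight.

47.62 WATERTIGHT


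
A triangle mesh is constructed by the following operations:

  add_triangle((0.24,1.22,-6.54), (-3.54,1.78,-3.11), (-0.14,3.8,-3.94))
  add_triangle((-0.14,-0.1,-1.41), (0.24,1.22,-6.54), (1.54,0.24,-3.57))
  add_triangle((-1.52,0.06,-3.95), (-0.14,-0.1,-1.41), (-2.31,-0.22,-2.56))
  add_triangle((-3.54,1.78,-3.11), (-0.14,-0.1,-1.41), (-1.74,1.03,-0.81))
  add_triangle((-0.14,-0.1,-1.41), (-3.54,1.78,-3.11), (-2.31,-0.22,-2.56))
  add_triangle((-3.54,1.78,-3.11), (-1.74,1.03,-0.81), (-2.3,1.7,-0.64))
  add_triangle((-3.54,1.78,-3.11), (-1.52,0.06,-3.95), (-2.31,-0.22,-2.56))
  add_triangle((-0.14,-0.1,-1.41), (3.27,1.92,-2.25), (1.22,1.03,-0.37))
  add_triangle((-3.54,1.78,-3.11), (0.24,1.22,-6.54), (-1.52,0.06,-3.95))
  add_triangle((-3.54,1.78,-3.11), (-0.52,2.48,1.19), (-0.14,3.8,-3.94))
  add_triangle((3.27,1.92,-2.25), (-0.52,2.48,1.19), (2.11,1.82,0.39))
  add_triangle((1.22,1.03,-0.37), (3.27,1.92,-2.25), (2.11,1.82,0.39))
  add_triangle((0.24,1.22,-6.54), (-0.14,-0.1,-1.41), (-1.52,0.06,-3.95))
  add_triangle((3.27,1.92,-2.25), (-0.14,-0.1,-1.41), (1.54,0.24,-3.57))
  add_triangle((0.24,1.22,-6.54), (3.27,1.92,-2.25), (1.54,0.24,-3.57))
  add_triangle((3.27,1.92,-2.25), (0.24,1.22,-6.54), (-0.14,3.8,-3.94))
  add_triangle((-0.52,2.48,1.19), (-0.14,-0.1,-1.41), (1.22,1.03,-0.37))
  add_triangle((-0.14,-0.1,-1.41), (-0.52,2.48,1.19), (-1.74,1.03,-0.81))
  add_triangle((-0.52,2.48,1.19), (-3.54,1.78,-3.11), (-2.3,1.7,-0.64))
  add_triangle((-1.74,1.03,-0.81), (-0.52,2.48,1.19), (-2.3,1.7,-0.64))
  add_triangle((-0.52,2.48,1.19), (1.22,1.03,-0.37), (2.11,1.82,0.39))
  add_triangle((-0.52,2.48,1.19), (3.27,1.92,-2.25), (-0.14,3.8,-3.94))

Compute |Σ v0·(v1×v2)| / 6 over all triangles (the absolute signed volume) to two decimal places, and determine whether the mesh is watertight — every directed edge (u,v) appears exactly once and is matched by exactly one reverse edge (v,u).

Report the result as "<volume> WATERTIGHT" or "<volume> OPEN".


50.93 WATERTIGHT

Per-triangle v0·(v1×v2)/6:
  t1: +11.8358
  t2: +0.6466
  t3: +0.1745
  t4: -0.0455
  t5: -0.9957
  t6: +0.1041
  t7: +1.9107
  t8: -0.2530
  t9: +4.8734
  t10: +8.6200
  t11: +2.5323
  t12: -0.1662
  t13: +0.5174
  t14: -0.5209
  t15: +3.7840
  t16: +11.1142
  t17: -0.8659
  t18: -0.7712
  t19: +1.2791
  t20: -0.1307
  t21: -0.6032
  t22: +7.8879
Σ = +50.9277 → |volume| = 50.93

Directed edges: 66 total, each appears once with its reverse present → watertight.


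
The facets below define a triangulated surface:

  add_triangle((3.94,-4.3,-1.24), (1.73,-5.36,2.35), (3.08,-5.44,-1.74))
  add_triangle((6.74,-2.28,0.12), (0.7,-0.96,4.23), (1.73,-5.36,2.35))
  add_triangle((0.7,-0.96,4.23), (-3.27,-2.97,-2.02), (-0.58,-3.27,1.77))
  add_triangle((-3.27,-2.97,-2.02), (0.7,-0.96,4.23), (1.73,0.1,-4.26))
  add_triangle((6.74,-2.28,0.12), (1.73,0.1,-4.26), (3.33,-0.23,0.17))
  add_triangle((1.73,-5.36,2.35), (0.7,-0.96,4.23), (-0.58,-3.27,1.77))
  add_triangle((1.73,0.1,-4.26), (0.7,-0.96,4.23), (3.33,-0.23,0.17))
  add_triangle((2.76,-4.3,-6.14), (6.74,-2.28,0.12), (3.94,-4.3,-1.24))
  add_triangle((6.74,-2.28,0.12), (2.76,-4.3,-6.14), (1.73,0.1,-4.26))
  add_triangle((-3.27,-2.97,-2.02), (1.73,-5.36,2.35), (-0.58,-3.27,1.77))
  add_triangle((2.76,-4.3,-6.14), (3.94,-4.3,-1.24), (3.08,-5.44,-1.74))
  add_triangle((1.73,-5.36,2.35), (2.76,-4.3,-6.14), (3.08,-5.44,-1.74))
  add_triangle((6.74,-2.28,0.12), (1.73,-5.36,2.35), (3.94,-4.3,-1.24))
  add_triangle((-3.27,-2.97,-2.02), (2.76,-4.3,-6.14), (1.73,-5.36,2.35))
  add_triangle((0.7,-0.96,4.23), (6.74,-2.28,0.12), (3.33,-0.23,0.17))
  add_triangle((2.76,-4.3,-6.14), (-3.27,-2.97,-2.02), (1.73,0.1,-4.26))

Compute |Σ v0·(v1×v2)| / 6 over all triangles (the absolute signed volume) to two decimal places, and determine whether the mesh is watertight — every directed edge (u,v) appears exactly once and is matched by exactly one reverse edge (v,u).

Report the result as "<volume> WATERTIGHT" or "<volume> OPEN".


151.72 WATERTIGHT

Per-triangle v0·(v1×v2)/6:
  t1: +5.7078
  t2: +20.7373
  t3: +3.8266
  t4: -7.6795
  t5: +4.4062
  t6: +5.6823
  t7: -1.6892
  t8: +15.6749
  t9: +20.9898
  t10: +6.1241
  t11: +6.5433
  t12: +4.4370
  t13: +14.7574
  t14: +34.3880
  t15: +4.3371
  t16: +13.4773
Σ = +151.7205 → |volume| = 151.72

Directed edges: 48 total, each appears once with its reverse present → watertight.


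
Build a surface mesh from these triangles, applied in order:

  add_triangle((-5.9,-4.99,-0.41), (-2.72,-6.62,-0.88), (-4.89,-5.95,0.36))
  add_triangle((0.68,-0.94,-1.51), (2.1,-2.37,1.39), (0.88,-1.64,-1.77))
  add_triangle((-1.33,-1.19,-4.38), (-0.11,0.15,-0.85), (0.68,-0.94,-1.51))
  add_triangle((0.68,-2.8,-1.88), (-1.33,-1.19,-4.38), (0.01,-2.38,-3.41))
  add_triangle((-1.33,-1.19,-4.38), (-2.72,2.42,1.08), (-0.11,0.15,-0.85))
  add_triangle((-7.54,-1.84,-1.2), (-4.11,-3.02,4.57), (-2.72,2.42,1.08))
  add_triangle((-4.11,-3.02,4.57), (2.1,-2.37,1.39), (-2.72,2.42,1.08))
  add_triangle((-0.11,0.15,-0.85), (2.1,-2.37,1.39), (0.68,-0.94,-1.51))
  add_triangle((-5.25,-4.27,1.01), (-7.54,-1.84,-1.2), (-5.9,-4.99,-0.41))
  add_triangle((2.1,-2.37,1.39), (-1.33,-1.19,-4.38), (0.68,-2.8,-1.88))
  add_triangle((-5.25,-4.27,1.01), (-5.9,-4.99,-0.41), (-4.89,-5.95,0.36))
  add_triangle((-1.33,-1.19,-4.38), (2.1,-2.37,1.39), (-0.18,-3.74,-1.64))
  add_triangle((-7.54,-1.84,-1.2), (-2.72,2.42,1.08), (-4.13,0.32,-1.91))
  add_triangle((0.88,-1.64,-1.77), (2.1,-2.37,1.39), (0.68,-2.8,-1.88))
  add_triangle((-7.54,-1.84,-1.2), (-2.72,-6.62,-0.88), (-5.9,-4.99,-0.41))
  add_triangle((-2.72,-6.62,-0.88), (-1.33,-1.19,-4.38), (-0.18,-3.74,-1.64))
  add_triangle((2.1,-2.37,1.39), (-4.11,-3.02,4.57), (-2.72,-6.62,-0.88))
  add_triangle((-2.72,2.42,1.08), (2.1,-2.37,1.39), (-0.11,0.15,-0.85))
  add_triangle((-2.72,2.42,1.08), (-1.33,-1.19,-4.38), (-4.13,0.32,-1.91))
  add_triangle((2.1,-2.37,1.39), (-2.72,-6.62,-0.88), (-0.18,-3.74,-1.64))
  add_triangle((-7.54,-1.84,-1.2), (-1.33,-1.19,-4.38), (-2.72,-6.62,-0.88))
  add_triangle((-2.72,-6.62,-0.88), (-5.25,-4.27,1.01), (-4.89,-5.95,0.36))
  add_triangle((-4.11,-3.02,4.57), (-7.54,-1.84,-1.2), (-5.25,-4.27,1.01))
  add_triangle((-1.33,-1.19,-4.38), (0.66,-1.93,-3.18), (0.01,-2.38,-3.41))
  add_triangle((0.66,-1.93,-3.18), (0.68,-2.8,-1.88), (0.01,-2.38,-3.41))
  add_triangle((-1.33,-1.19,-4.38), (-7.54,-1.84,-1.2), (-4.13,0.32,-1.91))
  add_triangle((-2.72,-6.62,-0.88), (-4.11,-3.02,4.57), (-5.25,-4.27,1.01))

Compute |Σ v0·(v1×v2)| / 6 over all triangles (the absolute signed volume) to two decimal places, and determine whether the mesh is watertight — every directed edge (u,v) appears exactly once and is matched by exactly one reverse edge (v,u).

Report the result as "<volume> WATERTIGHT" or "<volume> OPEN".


Per-triangle v0·(v1×v2)/6:
  t1: +4.2052
  t2: +0.3017
  t3: +0.3739
  t4: +0.4198
  t5: +1.0775
  t6: +24.0796
  t7: +6.0629
  t8: +0.0647
  t9: +6.2469
  t10: -0.2951
  t11: +2.5698
  t12: +3.3975
  t13: +7.3791
  t14: +1.1460
  t15: +5.9543
  t16: +7.3800
  t17: +22.2577
  t18: -0.1507
  t19: +3.6444
  t20: +6.4281
  t21: +30.7137
  t22: -0.1825
  t23: +14.9436
  t24: +0.9113
  t25: +0.6612
  t26: +8.3180
  t27: +14.1796
Σ = +172.0881 → |volume| = 172.09

Directed edges: 81 total; 5 unmatched, e.g. (0.88,-1.64,-1.77)→(0.68,-0.94,-1.51) → open.

172.09 OPEN


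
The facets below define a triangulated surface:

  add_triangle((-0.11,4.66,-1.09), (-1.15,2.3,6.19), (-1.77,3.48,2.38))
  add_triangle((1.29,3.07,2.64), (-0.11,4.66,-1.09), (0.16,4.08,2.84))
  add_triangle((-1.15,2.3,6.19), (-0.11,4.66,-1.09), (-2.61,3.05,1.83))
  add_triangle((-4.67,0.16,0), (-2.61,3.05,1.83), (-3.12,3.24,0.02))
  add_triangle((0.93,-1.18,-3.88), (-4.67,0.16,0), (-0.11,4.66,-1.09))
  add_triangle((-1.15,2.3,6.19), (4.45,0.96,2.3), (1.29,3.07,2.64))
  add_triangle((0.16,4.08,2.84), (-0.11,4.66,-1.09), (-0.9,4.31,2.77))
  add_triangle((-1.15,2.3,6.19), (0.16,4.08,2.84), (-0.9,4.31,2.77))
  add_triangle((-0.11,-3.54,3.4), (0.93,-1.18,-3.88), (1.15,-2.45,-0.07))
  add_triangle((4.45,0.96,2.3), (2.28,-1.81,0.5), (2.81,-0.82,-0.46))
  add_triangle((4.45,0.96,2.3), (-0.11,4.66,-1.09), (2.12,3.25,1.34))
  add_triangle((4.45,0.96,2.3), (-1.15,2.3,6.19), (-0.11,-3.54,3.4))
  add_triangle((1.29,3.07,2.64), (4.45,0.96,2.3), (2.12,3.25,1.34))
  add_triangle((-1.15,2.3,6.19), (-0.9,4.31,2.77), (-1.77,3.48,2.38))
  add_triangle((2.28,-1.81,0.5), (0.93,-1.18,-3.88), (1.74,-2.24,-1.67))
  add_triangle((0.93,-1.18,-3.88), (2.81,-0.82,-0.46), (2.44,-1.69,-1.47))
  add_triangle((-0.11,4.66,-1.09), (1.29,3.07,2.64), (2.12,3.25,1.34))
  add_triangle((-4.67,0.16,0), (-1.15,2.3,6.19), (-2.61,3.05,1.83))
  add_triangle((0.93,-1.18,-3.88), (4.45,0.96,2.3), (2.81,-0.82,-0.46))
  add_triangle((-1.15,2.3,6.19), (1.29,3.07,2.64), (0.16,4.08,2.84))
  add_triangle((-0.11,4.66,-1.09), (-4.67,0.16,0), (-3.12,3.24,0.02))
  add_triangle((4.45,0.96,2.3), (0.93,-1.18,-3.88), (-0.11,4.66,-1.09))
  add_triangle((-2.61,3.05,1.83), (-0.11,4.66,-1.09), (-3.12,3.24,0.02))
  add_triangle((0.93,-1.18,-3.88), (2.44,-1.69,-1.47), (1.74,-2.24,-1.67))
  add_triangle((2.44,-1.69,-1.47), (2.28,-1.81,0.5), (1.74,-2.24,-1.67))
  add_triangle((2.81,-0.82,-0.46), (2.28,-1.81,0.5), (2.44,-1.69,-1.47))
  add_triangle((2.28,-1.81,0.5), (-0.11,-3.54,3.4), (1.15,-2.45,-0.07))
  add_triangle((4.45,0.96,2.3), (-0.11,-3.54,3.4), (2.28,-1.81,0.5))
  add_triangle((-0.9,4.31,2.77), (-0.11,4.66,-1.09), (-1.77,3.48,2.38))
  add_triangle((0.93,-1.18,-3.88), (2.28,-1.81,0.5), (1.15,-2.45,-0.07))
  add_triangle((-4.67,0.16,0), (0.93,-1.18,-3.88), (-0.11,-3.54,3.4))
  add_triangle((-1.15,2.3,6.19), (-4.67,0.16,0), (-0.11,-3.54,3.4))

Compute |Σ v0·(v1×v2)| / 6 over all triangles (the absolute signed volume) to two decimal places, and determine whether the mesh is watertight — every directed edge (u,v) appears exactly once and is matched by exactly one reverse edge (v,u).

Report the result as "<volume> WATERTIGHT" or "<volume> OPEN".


Per-triangle v0·(v1×v2)/6:
  t1: -6.1016
  t2: +3.3466
  t3: +11.0976
  t4: +4.4166
  t5: +15.0356
  t6: +10.3180
  t7: +3.1045
  t8: +3.5300
  t9: +2.2447
  t10: +2.5472
  t11: +2.9884
  t12: +24.2259
  t13: +3.5813
  t14: +3.4623
  t15: -0.9882
  t16: +1.2518
  t17: +3.5069
  t18: +11.0438
  t19: +2.6544
  t20: +4.0740
  t21: +2.7306
  t22: +16.2059
  t23: +4.4788
  t24: +1.2616
  t25: +0.8468
  t26: +0.9739
  t27: +2.4441
  t28: +7.6709
  t29: +2.9725
  t30: +2.3313
  t31: +13.7403
  t32: +23.0558
Σ = +184.0521 → |volume| = 184.05

Directed edges: 96 total, each appears once with its reverse present → watertight.

184.05 WATERTIGHT


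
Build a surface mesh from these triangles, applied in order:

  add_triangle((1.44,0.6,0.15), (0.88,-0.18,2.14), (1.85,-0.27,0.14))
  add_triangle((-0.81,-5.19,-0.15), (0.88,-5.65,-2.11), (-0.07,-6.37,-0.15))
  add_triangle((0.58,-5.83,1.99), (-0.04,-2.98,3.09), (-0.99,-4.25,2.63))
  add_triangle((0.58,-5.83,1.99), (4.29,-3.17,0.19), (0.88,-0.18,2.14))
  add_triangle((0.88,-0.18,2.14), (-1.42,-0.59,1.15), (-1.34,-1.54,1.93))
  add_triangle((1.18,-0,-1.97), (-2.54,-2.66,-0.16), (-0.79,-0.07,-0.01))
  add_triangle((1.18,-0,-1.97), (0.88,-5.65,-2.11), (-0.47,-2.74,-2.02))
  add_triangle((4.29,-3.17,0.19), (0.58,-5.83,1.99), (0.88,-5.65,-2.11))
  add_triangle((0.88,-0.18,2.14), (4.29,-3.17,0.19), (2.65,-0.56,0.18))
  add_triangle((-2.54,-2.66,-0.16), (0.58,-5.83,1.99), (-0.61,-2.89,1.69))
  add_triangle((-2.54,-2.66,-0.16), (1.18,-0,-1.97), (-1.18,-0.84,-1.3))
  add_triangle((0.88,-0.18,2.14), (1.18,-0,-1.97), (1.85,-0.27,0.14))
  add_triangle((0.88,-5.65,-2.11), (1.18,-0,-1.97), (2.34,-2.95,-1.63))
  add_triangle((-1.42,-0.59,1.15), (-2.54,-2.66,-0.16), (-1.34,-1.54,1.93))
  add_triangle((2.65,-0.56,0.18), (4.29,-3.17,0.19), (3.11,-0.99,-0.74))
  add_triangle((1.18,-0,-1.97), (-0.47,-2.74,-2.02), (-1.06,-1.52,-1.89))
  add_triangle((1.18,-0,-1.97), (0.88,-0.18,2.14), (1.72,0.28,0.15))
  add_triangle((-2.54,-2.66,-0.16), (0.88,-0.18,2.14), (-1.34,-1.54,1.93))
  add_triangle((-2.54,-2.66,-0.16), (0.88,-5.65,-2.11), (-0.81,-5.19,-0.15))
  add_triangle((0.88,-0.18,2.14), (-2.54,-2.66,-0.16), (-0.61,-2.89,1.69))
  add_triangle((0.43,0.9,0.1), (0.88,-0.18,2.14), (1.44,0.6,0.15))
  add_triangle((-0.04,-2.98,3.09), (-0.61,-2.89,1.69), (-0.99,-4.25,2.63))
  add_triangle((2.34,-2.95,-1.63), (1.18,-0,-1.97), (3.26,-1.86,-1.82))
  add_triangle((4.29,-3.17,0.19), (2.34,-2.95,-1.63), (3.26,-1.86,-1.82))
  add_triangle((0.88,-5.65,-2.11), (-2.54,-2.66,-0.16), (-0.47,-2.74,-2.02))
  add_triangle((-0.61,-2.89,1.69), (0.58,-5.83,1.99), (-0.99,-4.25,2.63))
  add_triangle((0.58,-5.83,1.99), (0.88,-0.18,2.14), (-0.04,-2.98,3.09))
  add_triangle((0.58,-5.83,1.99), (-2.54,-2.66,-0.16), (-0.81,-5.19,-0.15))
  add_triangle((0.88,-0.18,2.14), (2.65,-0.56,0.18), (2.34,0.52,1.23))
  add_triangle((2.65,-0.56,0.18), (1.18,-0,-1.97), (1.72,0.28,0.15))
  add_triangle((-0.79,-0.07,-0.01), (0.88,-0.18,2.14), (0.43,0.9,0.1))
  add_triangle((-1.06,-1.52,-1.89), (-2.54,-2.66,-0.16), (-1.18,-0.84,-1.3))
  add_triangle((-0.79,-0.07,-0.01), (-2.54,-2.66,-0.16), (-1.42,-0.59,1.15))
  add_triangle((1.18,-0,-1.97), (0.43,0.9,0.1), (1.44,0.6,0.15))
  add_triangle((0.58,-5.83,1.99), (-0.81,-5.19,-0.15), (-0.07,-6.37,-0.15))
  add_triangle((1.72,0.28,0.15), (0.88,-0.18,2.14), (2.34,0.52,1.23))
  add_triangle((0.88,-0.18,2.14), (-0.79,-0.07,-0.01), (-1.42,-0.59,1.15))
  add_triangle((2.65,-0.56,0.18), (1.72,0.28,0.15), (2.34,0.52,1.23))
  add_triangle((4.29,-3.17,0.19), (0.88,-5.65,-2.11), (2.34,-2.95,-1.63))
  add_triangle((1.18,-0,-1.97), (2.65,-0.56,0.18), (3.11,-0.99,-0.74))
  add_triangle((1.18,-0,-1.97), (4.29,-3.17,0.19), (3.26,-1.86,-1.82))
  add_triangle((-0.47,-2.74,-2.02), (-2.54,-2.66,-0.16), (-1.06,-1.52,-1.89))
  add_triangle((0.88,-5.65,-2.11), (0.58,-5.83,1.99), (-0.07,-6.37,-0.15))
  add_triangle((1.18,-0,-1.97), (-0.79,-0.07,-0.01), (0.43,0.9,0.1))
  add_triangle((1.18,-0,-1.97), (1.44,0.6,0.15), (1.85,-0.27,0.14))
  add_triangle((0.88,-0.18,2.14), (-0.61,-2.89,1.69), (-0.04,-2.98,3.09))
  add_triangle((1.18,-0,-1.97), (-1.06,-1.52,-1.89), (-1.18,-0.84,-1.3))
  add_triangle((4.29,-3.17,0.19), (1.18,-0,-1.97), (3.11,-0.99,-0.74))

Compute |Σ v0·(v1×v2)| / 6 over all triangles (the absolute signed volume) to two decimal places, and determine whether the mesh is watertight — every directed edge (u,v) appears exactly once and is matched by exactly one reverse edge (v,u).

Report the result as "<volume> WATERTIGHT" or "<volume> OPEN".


78.82 WATERTIGHT

Per-triangle v0·(v1×v2)/6:
  t1: +0.5186
  t2: +1.6082
  t3: +2.4600
  t4: +8.7747
  t5: +0.5547
  t6: +0.6346
  t7: +2.7711
  t8: +15.3214
  t9: +2.0793
  t10: +2.8486
  t11: -0.9837
  t12: -0.0774
  t13: +2.9015
  t14: +0.8367
  t15: +0.9360
  t16: +1.1337
  t17: -0.3057
  t18: +0.8188
  t19: +3.7047
  t20: +1.1806
  t21: +0.3616
  t22: -0.1014
  t23: +1.2689
  t24: +2.3952
  t25: +3.4767
  t26: +0.0627
  t27: +2.4159
  t28: +3.8602
  t29: +0.9293
  t30: +0.5863
  t31: +0.2448
  t32: +0.5181
  t33: +0.3823
  t34: +0.3556
  t35: +1.6816
  t36: -0.1773
  t37: +0.0904
  t38: +0.2895
  t39: +4.3215
  t40: +0.4061
  t41: +0.4310
  t42: +1.3895
  t43: +3.4795
  t44: +0.2240
  t45: +0.5166
  t46: -0.0185
  t47: +0.3729
  t48: +1.3441
Σ = +78.8233 → |volume| = 78.82

Directed edges: 144 total, each appears once with its reverse present → watertight.


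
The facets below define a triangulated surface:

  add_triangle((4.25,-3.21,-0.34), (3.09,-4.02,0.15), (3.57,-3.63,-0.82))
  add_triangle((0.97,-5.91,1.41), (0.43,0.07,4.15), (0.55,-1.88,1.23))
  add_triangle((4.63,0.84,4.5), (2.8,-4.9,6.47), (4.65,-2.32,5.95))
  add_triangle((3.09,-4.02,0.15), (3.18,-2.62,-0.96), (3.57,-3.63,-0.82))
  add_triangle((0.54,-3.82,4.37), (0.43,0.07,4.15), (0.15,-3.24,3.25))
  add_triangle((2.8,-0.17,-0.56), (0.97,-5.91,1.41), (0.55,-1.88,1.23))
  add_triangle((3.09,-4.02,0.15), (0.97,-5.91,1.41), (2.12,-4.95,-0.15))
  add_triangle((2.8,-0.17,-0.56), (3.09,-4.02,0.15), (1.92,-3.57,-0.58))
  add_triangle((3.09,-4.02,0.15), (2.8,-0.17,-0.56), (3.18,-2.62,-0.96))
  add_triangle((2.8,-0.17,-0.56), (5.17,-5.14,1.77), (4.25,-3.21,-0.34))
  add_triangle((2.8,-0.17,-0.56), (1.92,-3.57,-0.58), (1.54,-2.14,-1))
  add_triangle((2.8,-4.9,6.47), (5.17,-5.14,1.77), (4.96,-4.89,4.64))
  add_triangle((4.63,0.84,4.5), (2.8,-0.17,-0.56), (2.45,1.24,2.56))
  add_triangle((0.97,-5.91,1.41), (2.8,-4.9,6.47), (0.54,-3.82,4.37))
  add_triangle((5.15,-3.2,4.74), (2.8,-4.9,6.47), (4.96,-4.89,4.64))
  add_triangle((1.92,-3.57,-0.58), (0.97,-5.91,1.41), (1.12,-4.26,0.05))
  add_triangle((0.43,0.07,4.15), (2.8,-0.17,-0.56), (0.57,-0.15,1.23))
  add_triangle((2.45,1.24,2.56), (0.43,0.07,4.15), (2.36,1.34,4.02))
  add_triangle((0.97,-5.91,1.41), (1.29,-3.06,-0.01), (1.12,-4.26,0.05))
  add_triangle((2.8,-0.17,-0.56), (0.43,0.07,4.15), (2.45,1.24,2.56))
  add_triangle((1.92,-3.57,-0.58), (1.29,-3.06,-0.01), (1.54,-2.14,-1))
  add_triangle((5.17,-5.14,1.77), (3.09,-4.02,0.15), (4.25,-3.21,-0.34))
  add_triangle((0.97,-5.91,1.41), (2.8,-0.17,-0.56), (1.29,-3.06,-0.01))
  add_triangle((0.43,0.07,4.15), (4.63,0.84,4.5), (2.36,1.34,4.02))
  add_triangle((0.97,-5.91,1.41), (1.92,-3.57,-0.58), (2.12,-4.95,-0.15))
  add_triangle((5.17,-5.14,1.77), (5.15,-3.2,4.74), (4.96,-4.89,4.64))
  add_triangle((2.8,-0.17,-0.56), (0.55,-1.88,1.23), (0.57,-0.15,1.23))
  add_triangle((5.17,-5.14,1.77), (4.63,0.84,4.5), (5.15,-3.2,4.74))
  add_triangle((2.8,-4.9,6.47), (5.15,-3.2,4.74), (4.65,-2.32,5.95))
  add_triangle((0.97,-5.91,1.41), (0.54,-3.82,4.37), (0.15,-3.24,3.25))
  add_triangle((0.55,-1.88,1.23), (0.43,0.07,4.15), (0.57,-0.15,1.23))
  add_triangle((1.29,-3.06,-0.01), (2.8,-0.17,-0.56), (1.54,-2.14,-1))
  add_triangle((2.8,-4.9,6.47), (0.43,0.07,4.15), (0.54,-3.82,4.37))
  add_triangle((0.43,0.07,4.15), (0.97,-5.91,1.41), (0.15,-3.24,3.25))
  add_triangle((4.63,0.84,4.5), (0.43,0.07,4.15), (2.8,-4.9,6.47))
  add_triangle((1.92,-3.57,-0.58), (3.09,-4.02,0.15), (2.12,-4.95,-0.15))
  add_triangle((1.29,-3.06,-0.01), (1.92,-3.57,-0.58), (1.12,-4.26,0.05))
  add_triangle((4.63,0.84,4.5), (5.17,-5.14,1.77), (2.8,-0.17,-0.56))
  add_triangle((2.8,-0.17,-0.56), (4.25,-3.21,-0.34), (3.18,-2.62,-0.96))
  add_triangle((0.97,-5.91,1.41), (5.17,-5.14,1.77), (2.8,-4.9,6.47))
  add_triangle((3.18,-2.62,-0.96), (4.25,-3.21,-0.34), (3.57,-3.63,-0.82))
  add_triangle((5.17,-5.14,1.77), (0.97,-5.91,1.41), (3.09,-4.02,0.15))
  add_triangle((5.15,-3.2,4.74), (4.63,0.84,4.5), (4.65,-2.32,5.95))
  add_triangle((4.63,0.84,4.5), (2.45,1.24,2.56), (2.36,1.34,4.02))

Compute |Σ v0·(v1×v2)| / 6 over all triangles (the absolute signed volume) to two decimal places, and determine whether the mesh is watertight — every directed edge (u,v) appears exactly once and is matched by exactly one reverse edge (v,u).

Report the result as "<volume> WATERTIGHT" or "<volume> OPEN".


113.54 WATERTIGHT

Per-triangle v0·(v1×v2)/6:
  t1: +0.9009
  t2: -0.6511
  t3: +3.1814
  t4: -0.1939
  t5: +0.7017
  t6: -2.2766
  t7: +2.1439
  t8: +1.5882
  t9: -1.4493
  t10: +2.7141
  t11: +0.9280
  t12: +5.5603
  t13: +1.9208
  t14: +7.2532
  t15: +5.8384
  t16: +0.6764
  t17: -0.2884
  t18: -0.3136
  t19: -0.4431
  t20: -2.6085
  t21: +0.0253
  t22: +2.2605
  t23: -1.5547
  t24: +2.6367
  t25: +0.0950
  t26: +4.7616
  t27: -1.0860
  t28: +9.1392
  t29: +6.4327
  t30: +1.0884
  t31: -0.5319
  t32: -1.1997
  t33: +5.4332
  t34: -2.6441
  t35: +15.5514
  t36: +0.6203
  t37: -0.1824
  t38: +13.6874
  t39: +1.0239
  t40: +21.5211
  t41: +0.3840
  t42: +4.7494
  t43: +5.2119
  t44: +0.9339
Σ = +113.5402 → |volume| = 113.54

Directed edges: 132 total, each appears once with its reverse present → watertight.


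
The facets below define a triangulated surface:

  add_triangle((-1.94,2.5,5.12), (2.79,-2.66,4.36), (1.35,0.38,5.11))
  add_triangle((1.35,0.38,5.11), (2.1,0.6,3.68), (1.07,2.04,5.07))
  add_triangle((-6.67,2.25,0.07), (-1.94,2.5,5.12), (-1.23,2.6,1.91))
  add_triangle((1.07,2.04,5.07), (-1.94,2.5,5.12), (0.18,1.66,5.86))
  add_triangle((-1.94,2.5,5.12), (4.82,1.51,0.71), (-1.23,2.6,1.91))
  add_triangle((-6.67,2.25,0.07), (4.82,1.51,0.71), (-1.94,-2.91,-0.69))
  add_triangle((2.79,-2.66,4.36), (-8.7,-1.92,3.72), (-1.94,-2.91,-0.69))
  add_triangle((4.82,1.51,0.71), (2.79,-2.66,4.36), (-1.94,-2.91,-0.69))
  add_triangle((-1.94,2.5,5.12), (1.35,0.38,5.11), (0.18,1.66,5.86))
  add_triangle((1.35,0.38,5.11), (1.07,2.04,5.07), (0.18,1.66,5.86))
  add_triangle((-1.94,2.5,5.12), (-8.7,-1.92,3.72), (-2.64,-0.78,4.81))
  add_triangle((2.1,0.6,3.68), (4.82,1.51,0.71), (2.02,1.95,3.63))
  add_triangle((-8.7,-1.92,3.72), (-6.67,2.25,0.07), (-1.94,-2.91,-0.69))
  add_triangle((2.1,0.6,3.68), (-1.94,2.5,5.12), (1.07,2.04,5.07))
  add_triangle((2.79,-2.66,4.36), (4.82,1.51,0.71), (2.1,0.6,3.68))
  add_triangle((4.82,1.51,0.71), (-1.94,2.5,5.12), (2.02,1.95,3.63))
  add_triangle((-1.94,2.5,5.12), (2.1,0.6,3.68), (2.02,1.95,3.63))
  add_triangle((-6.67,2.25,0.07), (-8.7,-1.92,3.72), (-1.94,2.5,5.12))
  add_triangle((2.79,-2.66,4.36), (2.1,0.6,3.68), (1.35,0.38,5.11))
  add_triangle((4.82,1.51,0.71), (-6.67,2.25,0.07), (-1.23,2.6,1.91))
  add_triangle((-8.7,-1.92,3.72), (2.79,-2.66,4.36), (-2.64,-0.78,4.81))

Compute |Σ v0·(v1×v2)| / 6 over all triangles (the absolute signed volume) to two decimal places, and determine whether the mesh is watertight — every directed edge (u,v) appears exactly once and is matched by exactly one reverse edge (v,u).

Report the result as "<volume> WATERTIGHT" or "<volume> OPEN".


Per-triangle v0·(v1×v2)/6:
  t1: +5.4118
  t2: +1.6722
  t3: +8.4953
  t4: +2.1740
  t5: +7.7434
  t6: -0.5374
  t7: +27.2009
  t8: +8.4512
  t9: +0.9637
  t10: +1.6568
  t11: +16.8575
  t12: +3.7216
  t13: +18.2123
  t14: -1.7560
  t15: +9.3857
  t16: +2.5997
  t17: +3.9973
  t18: +34.9671
  t19: +3.3216
  t20: +4.7660
  t21: +15.8956
Σ = +175.2000 → |volume| = 175.20

Directed edges: 63 total; 3 unmatched, e.g. (-1.94,2.5,5.12)→(2.79,-2.66,4.36) → open.

175.20 OPEN


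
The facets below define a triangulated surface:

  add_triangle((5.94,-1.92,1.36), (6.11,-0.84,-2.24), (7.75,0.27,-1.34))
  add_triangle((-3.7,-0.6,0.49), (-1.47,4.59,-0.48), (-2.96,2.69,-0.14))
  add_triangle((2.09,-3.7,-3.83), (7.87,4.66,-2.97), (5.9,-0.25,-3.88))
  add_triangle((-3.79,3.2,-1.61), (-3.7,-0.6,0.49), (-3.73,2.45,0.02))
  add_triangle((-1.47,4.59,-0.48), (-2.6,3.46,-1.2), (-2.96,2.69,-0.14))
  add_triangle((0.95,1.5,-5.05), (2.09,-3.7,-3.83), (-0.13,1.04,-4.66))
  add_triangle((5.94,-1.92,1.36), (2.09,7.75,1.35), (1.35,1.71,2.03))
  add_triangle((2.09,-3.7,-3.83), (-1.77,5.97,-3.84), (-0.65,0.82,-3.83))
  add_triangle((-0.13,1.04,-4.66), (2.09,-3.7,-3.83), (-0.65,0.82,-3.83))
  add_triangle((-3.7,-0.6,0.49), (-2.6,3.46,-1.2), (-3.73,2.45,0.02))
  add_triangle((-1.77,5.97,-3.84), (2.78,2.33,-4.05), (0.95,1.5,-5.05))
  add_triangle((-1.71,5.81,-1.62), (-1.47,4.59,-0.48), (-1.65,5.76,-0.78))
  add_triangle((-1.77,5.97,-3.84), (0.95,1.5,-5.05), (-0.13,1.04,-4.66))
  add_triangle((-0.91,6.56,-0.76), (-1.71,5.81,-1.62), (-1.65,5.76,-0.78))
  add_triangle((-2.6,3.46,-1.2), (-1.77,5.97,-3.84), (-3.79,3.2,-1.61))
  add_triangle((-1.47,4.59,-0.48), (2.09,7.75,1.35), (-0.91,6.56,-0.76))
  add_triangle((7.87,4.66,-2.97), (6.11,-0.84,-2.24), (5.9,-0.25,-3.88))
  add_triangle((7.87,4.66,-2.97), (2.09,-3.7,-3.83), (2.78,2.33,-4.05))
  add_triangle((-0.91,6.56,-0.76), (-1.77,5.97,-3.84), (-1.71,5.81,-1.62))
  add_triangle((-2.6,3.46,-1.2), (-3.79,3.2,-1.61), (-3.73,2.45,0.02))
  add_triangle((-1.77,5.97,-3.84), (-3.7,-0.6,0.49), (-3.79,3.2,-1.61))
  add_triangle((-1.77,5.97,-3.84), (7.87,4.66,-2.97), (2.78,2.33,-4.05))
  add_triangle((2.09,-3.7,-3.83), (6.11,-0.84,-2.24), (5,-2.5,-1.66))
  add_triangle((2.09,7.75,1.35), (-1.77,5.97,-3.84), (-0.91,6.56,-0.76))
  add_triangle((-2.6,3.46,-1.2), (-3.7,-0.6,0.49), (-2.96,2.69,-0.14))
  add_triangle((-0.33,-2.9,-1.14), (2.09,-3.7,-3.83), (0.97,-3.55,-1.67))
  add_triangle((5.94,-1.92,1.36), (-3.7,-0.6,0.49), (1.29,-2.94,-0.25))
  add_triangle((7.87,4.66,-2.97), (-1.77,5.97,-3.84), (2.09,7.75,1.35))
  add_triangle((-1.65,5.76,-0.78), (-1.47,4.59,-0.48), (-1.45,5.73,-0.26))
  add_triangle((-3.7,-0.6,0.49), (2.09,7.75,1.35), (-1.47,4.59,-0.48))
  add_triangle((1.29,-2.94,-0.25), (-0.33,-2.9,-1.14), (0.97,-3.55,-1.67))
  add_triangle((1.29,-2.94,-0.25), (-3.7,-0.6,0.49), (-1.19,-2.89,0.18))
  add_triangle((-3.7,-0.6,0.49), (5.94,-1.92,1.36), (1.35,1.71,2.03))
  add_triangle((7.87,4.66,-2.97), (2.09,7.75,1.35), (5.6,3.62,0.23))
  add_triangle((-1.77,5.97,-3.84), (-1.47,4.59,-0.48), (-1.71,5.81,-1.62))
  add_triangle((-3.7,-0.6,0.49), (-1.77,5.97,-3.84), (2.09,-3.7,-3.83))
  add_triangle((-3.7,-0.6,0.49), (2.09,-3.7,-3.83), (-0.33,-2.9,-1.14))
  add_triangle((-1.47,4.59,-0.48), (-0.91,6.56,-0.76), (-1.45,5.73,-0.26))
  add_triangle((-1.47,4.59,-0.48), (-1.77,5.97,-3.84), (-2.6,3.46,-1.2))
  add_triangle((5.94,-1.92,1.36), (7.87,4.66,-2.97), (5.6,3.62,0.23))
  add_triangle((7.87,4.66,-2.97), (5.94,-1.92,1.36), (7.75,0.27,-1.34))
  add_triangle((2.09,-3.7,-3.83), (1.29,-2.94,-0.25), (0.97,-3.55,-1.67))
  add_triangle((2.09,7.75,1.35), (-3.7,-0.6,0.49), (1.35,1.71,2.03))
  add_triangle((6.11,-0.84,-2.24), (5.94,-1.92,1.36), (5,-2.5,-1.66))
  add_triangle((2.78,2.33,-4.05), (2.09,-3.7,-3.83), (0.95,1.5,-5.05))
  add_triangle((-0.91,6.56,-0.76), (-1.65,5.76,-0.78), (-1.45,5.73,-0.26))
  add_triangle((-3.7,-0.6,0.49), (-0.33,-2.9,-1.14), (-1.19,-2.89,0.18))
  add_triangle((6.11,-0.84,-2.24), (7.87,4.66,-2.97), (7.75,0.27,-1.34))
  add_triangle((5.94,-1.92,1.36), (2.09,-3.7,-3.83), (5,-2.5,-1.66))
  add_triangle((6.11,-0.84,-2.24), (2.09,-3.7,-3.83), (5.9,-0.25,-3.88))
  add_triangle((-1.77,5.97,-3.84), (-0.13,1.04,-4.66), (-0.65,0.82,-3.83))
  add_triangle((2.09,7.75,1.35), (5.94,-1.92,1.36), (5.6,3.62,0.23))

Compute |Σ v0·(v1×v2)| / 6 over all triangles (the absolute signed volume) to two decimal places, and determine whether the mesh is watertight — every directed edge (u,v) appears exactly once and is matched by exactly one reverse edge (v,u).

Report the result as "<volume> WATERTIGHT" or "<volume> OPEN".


345.34 OPEN

Per-triangle v0·(v1×v2)/6:
  t1: +6.4979
  t2: +0.2652
  t3: +4.2250
  t4: +2.8636
  t5: +1.5068
  t6: +4.4954
  t7: +12.5028
  t8: -5.7772
  t9: +1.9807
  t10: -1.7747
  t11: +10.5674
  t12: +0.1303
  t13: +4.8137
  t14: +0.7696
  t15: +2.1971
  t16: +2.2271
  t17: +9.9912
  t18: +22.1630
  t19: +2.1368
  t20: +1.2397
  t21: +1.4355
  t22: +23.5802
  t23: +6.2567
  t24: +8.5801
  t25: +1.7455
  t26: +1.2444
  t27: +4.3095
  t28: +58.1956
  t29: +0.1029
  t30: +7.9271
  t31: +0.8170
  t32: -0.1752
  t33: +5.9011
  t34: +19.1641
  t35: +0.2608
  t36: +23.8581
  t37: +3.2889
  t38: -0.3308
  t39: +3.7611
  t40: +18.1489
  t41: +9.1016
  t42: +1.3250
  t43: +8.5987
  t44: +6.3355
  t45: +9.5162
  t46: +0.4564
  t47: +2.0080
  t48: +8.8934
  t49: +4.6281
  t50: +7.7176
  t51: +2.2018
  t52: +13.4612
Σ = +345.3364 → |volume| = 345.34

Directed edges: 156 total; 6 unmatched, e.g. (1.29,-2.94,-0.25)→(5.94,-1.92,1.36) → open.


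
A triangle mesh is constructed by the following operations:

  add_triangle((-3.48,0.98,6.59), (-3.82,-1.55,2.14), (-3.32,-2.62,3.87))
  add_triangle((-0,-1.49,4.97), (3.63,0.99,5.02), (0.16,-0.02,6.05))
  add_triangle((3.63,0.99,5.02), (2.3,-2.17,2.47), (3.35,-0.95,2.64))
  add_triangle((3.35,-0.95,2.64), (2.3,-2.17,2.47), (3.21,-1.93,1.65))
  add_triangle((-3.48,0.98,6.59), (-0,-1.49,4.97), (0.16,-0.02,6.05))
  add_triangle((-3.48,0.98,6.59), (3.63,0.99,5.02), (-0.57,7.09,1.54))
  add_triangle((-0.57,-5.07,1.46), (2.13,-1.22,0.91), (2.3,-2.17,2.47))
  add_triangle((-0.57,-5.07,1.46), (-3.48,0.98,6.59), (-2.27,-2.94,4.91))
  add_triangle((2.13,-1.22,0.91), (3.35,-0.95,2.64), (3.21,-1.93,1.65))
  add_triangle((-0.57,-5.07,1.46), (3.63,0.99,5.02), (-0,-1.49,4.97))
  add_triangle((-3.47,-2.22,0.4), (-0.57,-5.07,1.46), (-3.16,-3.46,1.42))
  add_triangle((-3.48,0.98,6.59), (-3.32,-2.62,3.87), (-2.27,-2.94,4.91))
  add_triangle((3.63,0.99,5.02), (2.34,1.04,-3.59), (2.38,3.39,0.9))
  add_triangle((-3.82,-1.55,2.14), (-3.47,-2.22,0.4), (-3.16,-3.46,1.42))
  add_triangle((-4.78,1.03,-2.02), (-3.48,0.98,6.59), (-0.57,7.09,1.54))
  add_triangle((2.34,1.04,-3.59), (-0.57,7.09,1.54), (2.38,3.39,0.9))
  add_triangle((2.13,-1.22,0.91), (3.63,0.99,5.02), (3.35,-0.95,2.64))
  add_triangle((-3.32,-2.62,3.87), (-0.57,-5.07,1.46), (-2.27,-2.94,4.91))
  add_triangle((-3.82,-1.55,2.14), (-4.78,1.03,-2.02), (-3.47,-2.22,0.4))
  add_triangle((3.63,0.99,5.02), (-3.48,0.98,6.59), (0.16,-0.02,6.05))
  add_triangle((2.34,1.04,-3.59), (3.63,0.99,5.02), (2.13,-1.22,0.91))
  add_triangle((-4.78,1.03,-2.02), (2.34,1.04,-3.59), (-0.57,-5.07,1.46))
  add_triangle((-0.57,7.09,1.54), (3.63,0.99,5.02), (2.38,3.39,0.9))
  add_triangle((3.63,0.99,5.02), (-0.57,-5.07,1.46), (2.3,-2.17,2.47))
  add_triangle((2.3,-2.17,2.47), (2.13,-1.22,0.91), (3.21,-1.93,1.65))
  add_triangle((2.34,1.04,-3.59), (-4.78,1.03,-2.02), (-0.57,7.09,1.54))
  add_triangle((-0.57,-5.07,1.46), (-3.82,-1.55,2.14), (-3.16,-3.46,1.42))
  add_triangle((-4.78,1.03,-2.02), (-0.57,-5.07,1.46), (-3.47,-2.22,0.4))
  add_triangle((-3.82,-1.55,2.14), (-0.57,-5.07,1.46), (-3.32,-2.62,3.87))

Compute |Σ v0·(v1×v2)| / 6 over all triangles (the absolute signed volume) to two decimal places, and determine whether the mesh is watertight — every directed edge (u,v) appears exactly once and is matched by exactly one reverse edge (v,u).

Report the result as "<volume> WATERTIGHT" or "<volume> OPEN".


262.40 OPEN

Per-triangle v0·(v1×v2)/6:
  t1: +6.8219
  t2: +5.0630
  t3: +2.5712
  t4: +1.1198
  t5: +5.5625
  t6: +47.2658
  t7: +2.3338
  t8: -1.0645
  t9: +0.1350
  t10: +12.7506
  t11: +1.7131
  t12: +6.2782
  t13: +10.7379
  t14: +1.9596
  t15: +44.4142
  t16: +12.4293
  t17: +0.1239
  t18: +5.2821
  t19: +5.3476
  t20: +7.2417
  t21: +7.9322
  t22: +16.8501
  t23: +14.3433
  t24: +5.9180
  t25: +0.0361
  t26: +27.6060
  t27: +2.6606
  t28: +3.6999
  t29: +5.2680
Σ = +262.4008 → |volume| = 262.40

Directed edges: 87 total; 9 unmatched, e.g. (-3.48,0.98,6.59)→(-3.82,-1.55,2.14) → open.
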